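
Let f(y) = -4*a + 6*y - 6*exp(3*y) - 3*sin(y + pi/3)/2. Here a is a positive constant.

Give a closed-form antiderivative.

An antiderivative is F(y) = -4*a*y + 3*y**2 - 2*exp(3*y) + 3*cos(y + pi/3)/2.

The integrand splits into summands that can be handled one at a time.
Check: d/dy[-4*a*y + 3*y**2 - 2*exp(3*y) + 3*cos(y + pi/3)/2] = -4*a + 6*y - 6*exp(3*y) - 3*sin(y + pi/3)/2 = f(y).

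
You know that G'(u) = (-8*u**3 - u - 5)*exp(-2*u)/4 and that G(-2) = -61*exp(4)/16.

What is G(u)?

Recognize the product-rule pattern: G'(u) = v'r + vr' with v = u**3 + 3*u**2/2 + 13*u/8 + 23/16, r = exp(-2*u), so integration by parts undoes it.
A general antiderivative is (16*u**3 + 24*u**2 + 26*u + 23)*exp(-2*u)/16 + C.
The condition gives C = -61*exp(4)/16 - (-61*exp(4)/16) = 0.
So G(u) = (16*u**3 + 24*u**2 + 26*u + 23)*exp(-2*u)/16.
Check: d/du[(16*u**3 + 24*u**2 + 26*u + 23)*exp(-2*u)/16] = (-8*u**3 - u - 5)*exp(-2*u)/4 = G'(u).

G(u) = (16*u**3 + 24*u**2 + 26*u + 23)*exp(-2*u)/16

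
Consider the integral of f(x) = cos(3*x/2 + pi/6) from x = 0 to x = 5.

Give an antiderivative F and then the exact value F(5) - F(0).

Antiderivative: F(x) = 2*sin(3*x/2 + pi/6)/3; value = -1/3 + 2*sin(pi/6 + 15/2)/3

An antiderivative F(x) passes only if d/dx[F] lands on f(x) exactly.
F(x) = 2*sin(3*x/2 + pi/6)/3 is an antiderivative of f.
Check: d/dx[2*sin(3*x/2 + pi/6)/3] = cos(3*x/2 + pi/6) = f(x).
F(5) = 2*sin(pi/6 + 15/2)/3; F(0) = 1/3.
Integral = F(5) - F(0) = -1/3 + 2*sin(pi/6 + 15/2)/3.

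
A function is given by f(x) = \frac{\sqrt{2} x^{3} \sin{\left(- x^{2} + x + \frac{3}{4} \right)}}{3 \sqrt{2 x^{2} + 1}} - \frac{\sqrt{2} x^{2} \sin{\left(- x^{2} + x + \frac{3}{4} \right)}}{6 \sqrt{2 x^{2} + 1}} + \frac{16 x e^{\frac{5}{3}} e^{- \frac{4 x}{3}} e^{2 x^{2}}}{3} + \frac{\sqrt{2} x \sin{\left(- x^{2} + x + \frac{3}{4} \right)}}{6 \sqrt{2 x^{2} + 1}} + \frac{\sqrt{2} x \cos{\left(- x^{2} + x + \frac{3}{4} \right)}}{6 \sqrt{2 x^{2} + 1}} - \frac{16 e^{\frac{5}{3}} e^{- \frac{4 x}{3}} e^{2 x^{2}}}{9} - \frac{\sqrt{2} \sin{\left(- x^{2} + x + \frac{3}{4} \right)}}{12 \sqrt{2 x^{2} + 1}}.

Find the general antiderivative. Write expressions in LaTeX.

The integrand splits into summands that can be handled one at a time.
Check: d/dx[\frac{\sqrt{2} \left(\sqrt{2 x^{2} + 1} \cos{\left(- x^{2} + x + \frac{3}{4} \right)} + 8 \sqrt{2} e^{\frac{5}{3}} e^{- \frac{4 x}{3}} e^{2 x^{2}}\right)}{12}] = \frac{\left(12 \sqrt{2} x^{3} e^{\frac{4 x}{3}} \sin{\left(- x^{2} + x + \frac{3}{4} \right)} - 6 \sqrt{2} x^{2} e^{\frac{4 x}{3}} \sin{\left(- x^{2} + x + \frac{3}{4} \right)} + 192 x \sqrt{2 x^{2} + 1} e^{\frac{5}{3}} e^{2 x^{2}} + 6 \sqrt{2} x e^{\frac{4 x}{3}} \sin{\left(- x^{2} + x + \frac{3}{4} \right)} + 6 \sqrt{2} x e^{\frac{4 x}{3}} \cos{\left(- x^{2} + x + \frac{3}{4} \right)} - 64 \sqrt{2 x^{2} + 1} e^{\frac{5}{3}} e^{2 x^{2}} - 3 \sqrt{2} e^{\frac{4 x}{3}} \sin{\left(- x^{2} + x + \frac{3}{4} \right)}\right) e^{- \frac{4 x}{3}}}{36 \sqrt{2 x^{2} + 1}}, which equals f(x).

F(x) = \frac{\sqrt{2} \left(\sqrt{2 x^{2} + 1} \cos{\left(- x^{2} + x + \frac{3}{4} \right)} + 8 \sqrt{2} e^{\frac{5}{3}} e^{- \frac{4 x}{3}} e^{2 x^{2}}\right)}{12} + C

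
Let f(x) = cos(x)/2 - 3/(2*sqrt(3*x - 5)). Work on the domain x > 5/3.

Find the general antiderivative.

The integrand splits into summands that can be handled one at a time.
Check: d/dx[-sqrt(3*x - 5) + sin(x)/2] = (sqrt(3*x - 5)*cos(x) - 3)/(2*sqrt(3*x - 5)), which equals f(x).

F(x) = -sqrt(3*x - 5) + sin(x)/2 + C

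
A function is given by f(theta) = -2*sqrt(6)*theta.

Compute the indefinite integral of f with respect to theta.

Recognize the product-rule pattern: f = u'v + uv' with u = -sqrt(2*theta**2 + 2), v = sqrt(3*theta**2 + 3), so integration by parts undoes it.
Check: d/dtheta[-sqrt(2*theta**2 + 2)*sqrt(3*theta**2 + 3)] = -2*sqrt(6)*theta = f(theta).

F(theta) = -sqrt(2*theta**2 + 2)*sqrt(3*theta**2 + 3) + C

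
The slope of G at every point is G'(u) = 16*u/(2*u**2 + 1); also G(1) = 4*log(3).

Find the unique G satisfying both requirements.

G'(u) matches the chain-rule pattern g'(h)*h' with inner function h(u) = 2*u**2 + 1; substituting w = h(u) collapses the integral.
A general antiderivative is 4*log(2*u**2 + 1) + C.
The condition gives C = 4*log(3) - (4*log(3)) = 0.
So G(u) = 4*log(2*u**2 + 1).
Check: d/du[4*log(2*u**2 + 1)] = 16*u/(2*u**2 + 1) = G'(u).

G(u) = 4*log(2*u**2 + 1)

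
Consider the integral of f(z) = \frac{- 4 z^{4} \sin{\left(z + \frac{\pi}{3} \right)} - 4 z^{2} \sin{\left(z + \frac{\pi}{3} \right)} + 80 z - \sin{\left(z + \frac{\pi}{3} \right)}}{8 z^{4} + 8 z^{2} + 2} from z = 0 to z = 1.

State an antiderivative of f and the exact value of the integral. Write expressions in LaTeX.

Whatever form F(z) takes, F'(z) = f(z) is non-negotiable.
F(z) = \frac{\cos{\left(z + \frac{\pi}{3} \right)}}{2} - \frac{5}{z^{2} + \frac{1}{2}} is an antiderivative of f.
Check: d/dz[\frac{\cos{\left(z + \frac{\pi}{3} \right)}}{2} - \frac{5}{z^{2} + \frac{1}{2}}] = \frac{- 4 z^{4} \sin{\left(z + \frac{\pi}{3} \right)} - 4 z^{2} \sin{\left(z + \frac{\pi}{3} \right)} + 80 z - \sin{\left(z + \frac{\pi}{3} \right)}}{8 z^{4} + 8 z^{2} + 2} = f(z).
F(1) = - \frac{10}{3} + \frac{\cos{\left(1 + \frac{\pi}{3} \right)}}{2}; F(0) = - \frac{39}{4}.
Integral = F(1) - F(0) = \frac{\cos{\left(1 + \frac{\pi}{3} \right)}}{2} + \frac{77}{12}.

Antiderivative: F(z) = \frac{\cos{\left(z + \frac{\pi}{3} \right)}}{2} - \frac{5}{z^{2} + \frac{1}{2}}; value = \frac{\cos{\left(1 + \frac{\pi}{3} \right)}}{2} + \frac{77}{12}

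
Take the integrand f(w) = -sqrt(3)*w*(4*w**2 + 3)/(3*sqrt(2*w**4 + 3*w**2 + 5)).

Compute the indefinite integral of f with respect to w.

f matches the chain-rule pattern g'(h)*h' with inner function h(w) = 2*w**4/3 + w**2 + 5/3; substituting u = h(w) collapses the integral.
Check: d/dw[-sqrt(2*w**4/3 + w**2 + 5/3)] = (-4*sqrt(3)*w**3 - 3*sqrt(3)*w)/(3*sqrt(2*w**4 + 3*w**2 + 5)), which equals f(w).

F(w) = -sqrt(2*w**4/3 + w**2 + 5/3) + C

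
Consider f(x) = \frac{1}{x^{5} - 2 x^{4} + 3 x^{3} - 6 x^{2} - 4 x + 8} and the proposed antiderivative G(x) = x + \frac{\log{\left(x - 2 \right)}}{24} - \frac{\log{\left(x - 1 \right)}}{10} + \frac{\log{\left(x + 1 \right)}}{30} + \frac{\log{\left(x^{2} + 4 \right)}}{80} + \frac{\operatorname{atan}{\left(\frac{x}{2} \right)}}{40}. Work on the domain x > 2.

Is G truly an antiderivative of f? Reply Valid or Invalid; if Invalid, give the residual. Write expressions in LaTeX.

Invalid: d/dx[G] - f = 1, which is not 0.

d/dx[G] = \frac{x^{5} - 2 x^{4} + 3 x^{3} - 6 x^{2} - 4 x + 9}{x^{5} - 2 x^{4} + 3 x^{3} - 6 x^{2} - 4 x + 8}
d/dx[G] - f(x) = 1 != 0.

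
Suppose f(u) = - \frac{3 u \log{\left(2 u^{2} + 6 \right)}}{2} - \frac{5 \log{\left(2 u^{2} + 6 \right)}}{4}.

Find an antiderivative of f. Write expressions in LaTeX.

Integrate term by term and add the pieces.
Check: d/du[\frac{3 u^{2}}{4} + \frac{5 u}{2} + \left(- \frac{3 u^{2}}{4} - \frac{5 u}{4}\right) \log{\left(2 u^{2} + 6 \right)} - \frac{9 \log{\left(u^{2} + 3 \right)}}{4} - \frac{5 \sqrt{3} \operatorname{atan}{\left(\frac{\sqrt{3} u}{3} \right)}}{2}] = - \frac{3 u \log{\left(u^{2} + 3 \right)}}{2} - \frac{3 u \log{\left(2 \right)}}{2} - \frac{5 \log{\left(u^{2} + 3 \right)}}{4} - \frac{5 \log{\left(2 \right)}}{4}, which equals f(u).

An antiderivative is F(u) = \frac{3 u^{2}}{4} + \frac{5 u}{2} + \left(- \frac{3 u^{2}}{4} - \frac{5 u}{4}\right) \log{\left(2 u^{2} + 6 \right)} - \frac{9 \log{\left(u^{2} + 3 \right)}}{4} - \frac{5 \sqrt{3} \operatorname{atan}{\left(\frac{\sqrt{3} u}{3} \right)}}{2}.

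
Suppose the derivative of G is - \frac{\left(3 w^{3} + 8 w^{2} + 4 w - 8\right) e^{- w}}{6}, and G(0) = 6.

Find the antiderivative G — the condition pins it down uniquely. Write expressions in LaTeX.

G(w) = \frac{\left(3 w^{3} + 17 w^{2} + 38 w + 6 e^{w} + 30\right) e^{- w}}{6}

Recognize the product-rule pattern: G'(w) = u'v + uv' with u = \frac{w^{3}}{2} + \frac{17 w^{2}}{6} + \frac{19 w}{3} + 5, v = e^{- w}, so integration by parts undoes it.
A general antiderivative is \frac{\left(3 w^{3} + 17 w^{2} + 38 w + 30\right) e^{- w}}{6} + C.
The condition gives C = 6 - (5) = 1.
So G(w) = \frac{\left(3 w^{3} + 17 w^{2} + 38 w + 6 e^{w} + 30\right) e^{- w}}{6}.
Check: d/dw[\frac{\left(3 w^{3} + 17 w^{2} + 38 w + 6 e^{w} + 30\right) e^{- w}}{6}] = \frac{\left(- 3 w^{3} - 8 w^{2} - 4 w + 8\right) e^{- w}}{6}, which equals G'(w).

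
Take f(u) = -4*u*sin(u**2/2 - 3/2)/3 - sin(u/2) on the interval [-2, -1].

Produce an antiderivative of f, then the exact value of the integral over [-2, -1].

Antiderivative: F(u) = 2*cos(u/2) + 4*cos(u**2/2 - 3/2)/3; value = -2*cos(1)/3 + 2*cos(1/2)/3

Integrate term by term and add the pieces.
F(u) = 2*cos(u/2) + 4*cos(u**2/2 - 3/2)/3 is an antiderivative of f.
Check: d/du[2*cos(u/2) + 4*cos(u**2/2 - 3/2)/3] = -4*u*sin(u**2/2 - 3/2)/3 - sin(u/2) = f(u).
F(-1) = 4*cos(1)/3 + 2*cos(1/2); F(-2) = 2*cos(1) + 4*cos(1/2)/3.
Integral = F(-1) - F(-2) = -2*cos(1)/3 + 2*cos(1/2)/3.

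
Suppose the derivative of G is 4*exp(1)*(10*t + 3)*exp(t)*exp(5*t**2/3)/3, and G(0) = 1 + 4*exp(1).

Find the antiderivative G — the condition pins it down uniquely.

The substitution u = 5*t**2/3 + t + 1 works: G'(t) is exactly (dG/du)*(du/dt) for that inner function.
A general antiderivative is 4*exp(5*t**2/3 + t + 1) + C.
The condition gives C = 1 + 4*exp(1) - (4*exp(1)) = 1.
So G(t) = 4*exp(5*t**2/3 + t + 1) + 1.
Check: d/dt[4*exp(5*t**2/3 + t + 1) + 1] = 40*exp(1)*t*exp(t)*exp(5*t**2/3)/3 + 4*exp(1)*exp(t)*exp(5*t**2/3), which equals G'(t).

G(t) = 4*exp(5*t**2/3 + t + 1) + 1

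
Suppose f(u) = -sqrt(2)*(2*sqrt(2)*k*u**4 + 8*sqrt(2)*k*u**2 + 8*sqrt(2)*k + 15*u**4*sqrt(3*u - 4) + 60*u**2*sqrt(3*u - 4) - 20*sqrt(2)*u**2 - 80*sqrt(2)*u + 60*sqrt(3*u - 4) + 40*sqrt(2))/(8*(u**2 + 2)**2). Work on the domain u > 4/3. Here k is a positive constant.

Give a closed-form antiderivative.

An antiderivative is F(u) = -k*u/2 + (-5*u/2 - 5)/(u**2/2 + 1) - 5*(3*u/2 - 2)**(3/2)/3.

Since d/du undoes antidifferentiation here, F'(u) = f(u) is required of F(u).
Check: d/du[-k*u/2 + (-5*u/2 - 5)/(u**2/2 + 1) - 5*(3*u/2 - 2)**(3/2)/3] = (-2*sqrt(2)*k*u**4 - 8*sqrt(2)*k*u**2 - 8*sqrt(2)*k - 15*u**4*sqrt(3*u - 4) - 60*u**2*sqrt(3*u - 4) + 20*sqrt(2)*u**2 + 80*sqrt(2)*u - 60*sqrt(3*u - 4) - 40*sqrt(2))/(4*sqrt(2)*u**4 + 16*sqrt(2)*u**2 + 16*sqrt(2)), which equals f(u).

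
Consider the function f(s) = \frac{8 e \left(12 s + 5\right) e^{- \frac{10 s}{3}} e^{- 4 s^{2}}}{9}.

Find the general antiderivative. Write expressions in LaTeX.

F(s) = - \frac{4 e^{- 3 s} e^{- 4 s^{2} - \frac{s}{3} + 1}}{3} + C

Recognize the product-rule pattern: f = u'v + uv' with u = - \frac{4 e^{- 3 s}}{3}, v = e^{- 4 s^{2} - \frac{s}{3} + 1}, so integration by parts undoes it.
Check: d/ds[- \frac{4 e^{- 3 s} e^{- 4 s^{2} - \frac{s}{3} + 1}}{3}] = \frac{e \left(96 s + 40\right) e^{- \frac{10 s}{3}} e^{- 4 s^{2}}}{9}, which equals f(s).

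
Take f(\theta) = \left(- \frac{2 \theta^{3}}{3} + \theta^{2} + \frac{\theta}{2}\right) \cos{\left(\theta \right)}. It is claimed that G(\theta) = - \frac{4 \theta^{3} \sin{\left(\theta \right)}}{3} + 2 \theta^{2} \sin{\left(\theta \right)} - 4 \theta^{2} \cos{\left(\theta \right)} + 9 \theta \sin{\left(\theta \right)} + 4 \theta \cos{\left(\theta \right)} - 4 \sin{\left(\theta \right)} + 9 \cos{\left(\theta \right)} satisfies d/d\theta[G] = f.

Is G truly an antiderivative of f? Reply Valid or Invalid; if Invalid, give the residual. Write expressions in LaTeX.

d/d\theta[G] = - \frac{4 \theta^{3} \cos{\left(\theta \right)}}{3} + 2 \theta^{2} \cos{\left(\theta \right)} + \theta \cos{\left(\theta \right)}
d/d\theta[G] - f(\theta) = - \frac{2 \theta^{3} \cos{\left(\theta \right)}}{3} + \theta^{2} \cos{\left(\theta \right)} + \frac{\theta \cos{\left(\theta \right)}}{2} != 0.

Invalid: d/d\theta[G] - f = - \frac{2 \theta^{3} \cos{\left(\theta \right)}}{3} + \theta^{2} \cos{\left(\theta \right)} + \frac{\theta \cos{\left(\theta \right)}}{2}, which is not 0.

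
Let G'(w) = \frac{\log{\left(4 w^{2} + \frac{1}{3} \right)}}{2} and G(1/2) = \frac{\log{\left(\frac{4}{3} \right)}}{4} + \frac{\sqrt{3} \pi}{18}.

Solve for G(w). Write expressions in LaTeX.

G(w) = \frac{w \log{\left(4 w^{2} + \frac{1}{3} \right)}}{2} - w + \frac{\sqrt{3} \operatorname{atan}{\left(2 \sqrt{3} w \right)}}{6} + \frac{1}{2}

Recover the given G'(w) by differentiating a candidate G(w); any mismatch rules it out.
A general antiderivative is \frac{w \log{\left(4 w^{2} + \frac{1}{3} \right)}}{2} - w + \frac{\sqrt{3} \operatorname{atan}{\left(2 \sqrt{3} w \right)}}{6} + C.
The condition gives C = \frac{\log{\left(\frac{4}{3} \right)}}{4} + \frac{\sqrt{3} \pi}{18} - (- \frac{1}{2} + \frac{\log{\left(\frac{4}{3} \right)}}{4} + \frac{\sqrt{3} \pi}{18}) = \frac{1}{2}.
So G(w) = \frac{w \log{\left(4 w^{2} + \frac{1}{3} \right)}}{2} - w + \frac{\sqrt{3} \operatorname{atan}{\left(2 \sqrt{3} w \right)}}{6} + \frac{1}{2}.
Check: d/dw[\frac{w \log{\left(4 w^{2} + \frac{1}{3} \right)}}{2} - w + \frac{\sqrt{3} \operatorname{atan}{\left(2 \sqrt{3} w \right)}}{6} + \frac{1}{2}] = \frac{\log{\left(4 w^{2} + \frac{1}{3} \right)}}{2} = G'(w).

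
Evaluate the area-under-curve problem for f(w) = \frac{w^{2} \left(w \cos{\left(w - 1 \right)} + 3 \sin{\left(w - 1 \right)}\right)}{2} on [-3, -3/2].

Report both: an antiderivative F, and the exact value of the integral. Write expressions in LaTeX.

Recognize the product-rule pattern: f = u'v + uv' with u = \frac{w^{3}}{2}, v = \sin{\left(w - 1 \right)}, so integration by parts undoes it.
F(w) = \frac{w^{3} \sin{\left(w - 1 \right)}}{2} is an antiderivative of f.
Check: d/dw[\frac{w^{3} \sin{\left(w - 1 \right)}}{2}] = \frac{w^{3} \cos{\left(w - 1 \right)}}{2} + \frac{3 w^{2} \sin{\left(w - 1 \right)}}{2}, which equals f(w).
F(-3/2) = \frac{27 \sin{\left(\frac{5}{2} \right)}}{16}; F(-3) = \frac{27 \sin{\left(4 \right)}}{2}.
Integral = F(-3/2) - F(-3) = \frac{27 \sin{\left(\frac{5}{2} \right)}}{16} - \frac{27 \sin{\left(4 \right)}}{2}.

Antiderivative: F(w) = \frac{w^{3} \sin{\left(w - 1 \right)}}{2}; value = \frac{27 \sin{\left(\frac{5}{2} \right)}}{16} - \frac{27 \sin{\left(4 \right)}}{2}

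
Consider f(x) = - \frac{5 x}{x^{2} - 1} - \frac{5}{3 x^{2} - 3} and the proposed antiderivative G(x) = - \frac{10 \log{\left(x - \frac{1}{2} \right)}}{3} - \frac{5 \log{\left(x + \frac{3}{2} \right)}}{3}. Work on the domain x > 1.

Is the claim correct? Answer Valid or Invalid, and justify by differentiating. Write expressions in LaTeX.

Invalid: d/dx[G] - f = \frac{30 x^{2} + 35 x + 35}{12 x^{4} + 12 x^{3} - 21 x^{2} - 12 x + 9}, which is not 0.

d/dx[G] = \frac{- 60 x - 50}{12 x^{2} + 12 x - 9}
d/dx[G] - f(x) = \frac{30 x^{2} + 35 x + 35}{12 x^{4} + 12 x^{3} - 21 x^{2} - 12 x + 9} != 0.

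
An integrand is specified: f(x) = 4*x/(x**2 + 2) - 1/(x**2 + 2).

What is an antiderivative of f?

An antiderivative is F(x) = 2*log(x**2 + 2) - sqrt(2)*atan(sqrt(2)*x/2)/2.

The integrand splits into summands that can be handled one at a time.
Check: d/dx[2*log(x**2 + 2) - sqrt(2)*atan(sqrt(2)*x/2)/2] = (4*x - 1)/(x**2 + 2), which equals f(x).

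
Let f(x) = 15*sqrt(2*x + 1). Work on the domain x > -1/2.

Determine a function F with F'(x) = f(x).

An antiderivative is F(x) = 10*x*sqrt(2*x + 1) + 5*sqrt(2*x + 1).

A first test for any F(x): its x-derivative must equal f(x) identically.
Check: d/dx[10*x*sqrt(2*x + 1) + 5*sqrt(2*x + 1)] = (30*x + 15)/sqrt(2*x + 1), which equals f(x).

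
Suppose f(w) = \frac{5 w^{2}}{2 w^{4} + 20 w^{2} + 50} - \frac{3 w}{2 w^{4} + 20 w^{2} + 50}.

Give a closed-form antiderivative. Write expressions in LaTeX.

The integrand splits into summands that can be handled one at a time.
Check: d/dw[\frac{\sqrt{5} w^{2} \operatorname{atan}{\left(\frac{\sqrt{5} w}{5} \right)} - 5 w + 5 \sqrt{5} \operatorname{atan}{\left(\frac{\sqrt{5} w}{5} \right)} + 3}{4 w^{2} + 20}] = \frac{5 w^{2} - 3 w}{2 w^{4} + 20 w^{2} + 50}, which equals f(w).

An antiderivative is F(w) = \frac{\sqrt{5} w^{2} \operatorname{atan}{\left(\frac{\sqrt{5} w}{5} \right)} - 5 w + 5 \sqrt{5} \operatorname{atan}{\left(\frac{\sqrt{5} w}{5} \right)} + 3}{4 w^{2} + 20}.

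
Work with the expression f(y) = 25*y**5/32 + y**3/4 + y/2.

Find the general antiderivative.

Integrate term by term and add the pieces.
Check: d/dy[25*y**6/192 + y**4/16 + y**2/4] = 25*y**5/32 + y**3/4 + y/2 = f(y).

F(y) = 25*y**6/192 + y**4/16 + y**2/4 + C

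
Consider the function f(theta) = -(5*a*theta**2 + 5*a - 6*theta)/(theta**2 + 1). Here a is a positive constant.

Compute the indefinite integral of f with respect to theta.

Differentiate the proposed F(theta) back; it has to land on f(theta) exactly.
Check: d/dtheta[-5*a*theta + 3*log(2*theta**2 + 2)] = (-5*a*theta**2 - 5*a + 6*theta)/(theta**2 + 1), which equals f(theta).

F(theta) = -5*a*theta + 3*log(2*theta**2 + 2) + C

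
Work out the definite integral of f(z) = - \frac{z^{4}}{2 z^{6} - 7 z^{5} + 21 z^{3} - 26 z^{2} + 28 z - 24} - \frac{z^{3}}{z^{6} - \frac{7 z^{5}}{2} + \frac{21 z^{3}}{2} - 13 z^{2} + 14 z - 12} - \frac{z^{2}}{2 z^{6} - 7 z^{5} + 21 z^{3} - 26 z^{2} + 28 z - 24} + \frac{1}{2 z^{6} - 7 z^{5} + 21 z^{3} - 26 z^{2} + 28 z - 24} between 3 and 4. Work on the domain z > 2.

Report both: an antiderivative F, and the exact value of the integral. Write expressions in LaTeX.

The denominator factors as \left(z - 2\right)^{2} \left(z + 2\right) \left(2 z - 3\right) \left(z^{2} + 1\right); partial fractions split f into directly integrable pieces: - \frac{3 z - 2}{65 \left(z^{2} + 1\right)} - \frac{418}{91 \left(2 z - 3\right)} + \frac{3}{560 \left(z + 2\right)} + \frac{187}{80 \left(z - 2\right)} - \frac{7}{4 \left(z - 2\right)^{2}}.
F(z) = \frac{187 \log{\left(z - 2 \right)}}{80} - \frac{209 \log{\left(z - \frac{3}{2} \right)}}{91} + \frac{3 \log{\left(z + 2 \right)}}{560} - \frac{3 \log{\left(z^{2} + 1 \right)}}{130} + \frac{2 \operatorname{atan}{\left(z \right)}}{65} + \frac{7}{4 z - 8} is an antiderivative of f.
Check: d/dz[\frac{187 \log{\left(z - 2 \right)}}{80} - \frac{209 \log{\left(z - \frac{3}{2} \right)}}{91} + \frac{3 \log{\left(z + 2 \right)}}{560} - \frac{3 \log{\left(z^{2} + 1 \right)}}{130} + \frac{2 \operatorname{atan}{\left(z \right)}}{65} + \frac{7}{4 z - 8}] = \frac{- z^{4} - 2 z^{3} - z^{2} + 1}{2 z^{6} - 7 z^{5} + 21 z^{3} - 26 z^{2} + 28 z - 24}, which equals f(z).
F(4) = - \frac{209 \log{\left(\frac{5}{2} \right)}}{91} - \frac{3 \log{\left(17 \right)}}{130} + \frac{3 \log{\left(6 \right)}}{560} + \frac{2 \operatorname{atan}{\left(4 \right)}}{65} + \frac{7}{8} + \frac{187 \log{\left(2 \right)}}{80}; F(3) = - \frac{209 \log{\left(\frac{3}{2} \right)}}{91} - \frac{3 \log{\left(10 \right)}}{130} + \frac{3 \log{\left(5 \right)}}{560} + \frac{2 \operatorname{atan}{\left(3 \right)}}{65} + \frac{7}{4}.
Integral = F(4) - F(3) = - \frac{209 \log{\left(\frac{5}{2} \right)}}{91} - \frac{7}{8} - \frac{3 \log{\left(17 \right)}}{130} - \frac{2 \operatorname{atan}{\left(3 \right)}}{65} - \frac{3 \log{\left(5 \right)}}{560} + \frac{3 \log{\left(6 \right)}}{560} + \frac{2 \operatorname{atan}{\left(4 \right)}}{65} + \frac{3 \log{\left(10 \right)}}{130} + \frac{209 \log{\left(\frac{3}{2} \right)}}{91} + \frac{187 \log{\left(2 \right)}}{80}.

Antiderivative: F(z) = \frac{187 \log{\left(z - 2 \right)}}{80} - \frac{209 \log{\left(z - \frac{3}{2} \right)}}{91} + \frac{3 \log{\left(z + 2 \right)}}{560} - \frac{3 \log{\left(z^{2} + 1 \right)}}{130} + \frac{2 \operatorname{atan}{\left(z \right)}}{65} + \frac{7}{4 z - 8}; value = - \frac{209 \log{\left(\frac{5}{2} \right)}}{91} - \frac{7}{8} - \frac{3 \log{\left(17 \right)}}{130} - \frac{2 \operatorname{atan}{\left(3 \right)}}{65} - \frac{3 \log{\left(5 \right)}}{560} + \frac{3 \log{\left(6 \right)}}{560} + \frac{2 \operatorname{atan}{\left(4 \right)}}{65} + \frac{3 \log{\left(10 \right)}}{130} + \frac{209 \log{\left(\frac{3}{2} \right)}}{91} + \frac{187 \log{\left(2 \right)}}{80}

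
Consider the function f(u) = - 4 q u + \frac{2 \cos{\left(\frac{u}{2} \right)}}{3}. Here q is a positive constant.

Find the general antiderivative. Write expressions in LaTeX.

Integrate term by term and add the pieces.
Check: d/du[- 2 q u^{2} + \frac{4 \sin{\left(\frac{u}{2} \right)}}{3}] = - 4 q u + \frac{2 \cos{\left(\frac{u}{2} \right)}}{3} = f(u).

F(u) = - 2 q u^{2} + \frac{4 \sin{\left(\frac{u}{2} \right)}}{3} + C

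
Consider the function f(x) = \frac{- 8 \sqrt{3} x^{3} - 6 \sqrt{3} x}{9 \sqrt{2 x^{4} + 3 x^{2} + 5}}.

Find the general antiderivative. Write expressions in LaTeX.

f matches the chain-rule pattern g'(h)*h' with inner function h(x) = \frac{2 x^{4}}{3} + x^{2} + \frac{5}{3}; substituting u = h(x) collapses the integral.
Check: d/dx[- \frac{2 \sqrt{\frac{2 x^{4}}{3} + x^{2} + \frac{5}{3}}}{3}] = \frac{- 8 \sqrt{3} x^{3} - 6 \sqrt{3} x}{9 \sqrt{2 x^{4} + 3 x^{2} + 5}} = f(x).

F(x) = - \frac{2 \sqrt{\frac{2 x^{4}}{3} + x^{2} + \frac{5}{3}}}{3} + C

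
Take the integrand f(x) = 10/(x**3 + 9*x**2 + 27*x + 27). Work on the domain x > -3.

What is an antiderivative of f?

Differentiate the proposed F(x) back; it has to land on f(x) exactly.
Check: d/dx[-5/(x**2 + 6*x + 9)] = 10/(x**3 + 9*x**2 + 27*x + 27) = f(x).

An antiderivative is F(x) = -5/(x**2 + 6*x + 9).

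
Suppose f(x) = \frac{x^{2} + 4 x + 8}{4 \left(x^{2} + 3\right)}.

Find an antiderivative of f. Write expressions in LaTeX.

A first test for any F(x): its x-derivative must equal f(x) identically.
Check: d/dx[\frac{x}{4} + \frac{\log{\left(x^{2} + 3 \right)}}{2} + \frac{5 \sqrt{3} \operatorname{atan}{\left(\frac{\sqrt{3} x}{3} \right)}}{12}] = \frac{x^{2} + 4 x + 8}{4 x^{2} + 12}, which equals f(x).

An antiderivative is F(x) = \frac{x}{4} + \frac{\log{\left(x^{2} + 3 \right)}}{2} + \frac{5 \sqrt{3} \operatorname{atan}{\left(\frac{\sqrt{3} x}{3} \right)}}{12}.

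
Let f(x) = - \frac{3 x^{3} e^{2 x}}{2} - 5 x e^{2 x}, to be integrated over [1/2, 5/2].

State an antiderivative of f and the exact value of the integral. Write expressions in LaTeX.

f has the shape u'v + uv' for u = - \frac{3 x^{3}}{4} + \frac{9 x^{2}}{8} - \frac{29 x}{8} + \frac{29}{16} and v = e^{2 x} — it is the derivative of the product u*v.
F(x) = - \frac{\left(12 x^{3} - 18 x^{2} + 58 x - 29\right) e^{2 x}}{16} is an antiderivative of f.
Check: d/dx[- \frac{\left(12 x^{3} - 18 x^{2} + 58 x - 29\right) e^{2 x}}{16}] = - \frac{3 x^{3} e^{2 x}}{2} - 5 x e^{2 x} = f(x).
F(5/2) = - \frac{191 e^{5}}{16}; F(1/2) = \frac{3 e}{16}.
Integral = F(5/2) - F(1/2) = - \frac{191 e^{5}}{16} - \frac{3 e}{16}.

Antiderivative: F(x) = - \frac{\left(12 x^{3} - 18 x^{2} + 58 x - 29\right) e^{2 x}}{16}; value = - \frac{191 e^{5}}{16} - \frac{3 e}{16}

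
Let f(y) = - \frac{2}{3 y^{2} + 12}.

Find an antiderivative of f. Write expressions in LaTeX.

An antiderivative is F(y) = - \frac{\operatorname{atan}{\left(\frac{y}{2} \right)}}{3}.

A candidate is checked by its d/dy: the result must match f(y).
Check: d/dy[- \frac{\operatorname{atan}{\left(\frac{y}{2} \right)}}{3}] = - \frac{2}{3 y^{2} + 12} = f(y).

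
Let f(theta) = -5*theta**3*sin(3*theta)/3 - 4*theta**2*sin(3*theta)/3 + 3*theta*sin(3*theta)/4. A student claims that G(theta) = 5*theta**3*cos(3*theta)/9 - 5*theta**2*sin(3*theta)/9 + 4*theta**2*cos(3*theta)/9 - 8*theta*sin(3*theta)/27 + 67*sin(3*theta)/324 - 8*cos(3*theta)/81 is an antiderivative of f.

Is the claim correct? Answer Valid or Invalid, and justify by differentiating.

Invalid: d/dtheta[G] - f = -67*theta*sin(3*theta)/36 + 67*cos(3*theta)/108, which is not 0.

d/dtheta[G] = -5*theta**3*sin(3*theta)/3 - 4*theta**2*sin(3*theta)/3 - 10*theta*sin(3*theta)/9 + 67*cos(3*theta)/108
d/dtheta[G] - f(theta) = -67*theta*sin(3*theta)/36 + 67*cos(3*theta)/108 != 0.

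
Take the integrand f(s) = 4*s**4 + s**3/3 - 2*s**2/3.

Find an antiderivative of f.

The integrand splits into summands that can be handled one at a time.
Check: d/ds[s**3*(144*s**2 + 15*s - 40)/180] = 4*s**4 + s**3/3 - 2*s**2/3 = f(s).

An antiderivative is F(s) = s**3*(144*s**2 + 15*s - 40)/180.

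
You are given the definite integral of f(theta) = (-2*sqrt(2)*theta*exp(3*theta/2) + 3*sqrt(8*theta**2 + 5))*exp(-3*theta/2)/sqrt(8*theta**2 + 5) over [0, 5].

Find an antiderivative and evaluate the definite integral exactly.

Recover f(theta) by differentiating a candidate F(theta); any mismatch rules it out.
F(theta) = sqrt(2)*(-sqrt(8*theta**2 + 5)*exp(3*theta/2) - 4*sqrt(2))*exp(-3*theta/2)/4 is an antiderivative of f.
Check: d/dtheta[sqrt(2)*(-sqrt(8*theta**2 + 5)*exp(3*theta/2) - 4*sqrt(2))*exp(-3*theta/2)/4] = (-2*sqrt(2)*theta*exp(3*theta/2) + 3*sqrt(8*theta**2 + 5))*exp(-3*theta/2)/sqrt(8*theta**2 + 5) = f(theta).
F(5) = -sqrt(410)/4 - 2*exp(-15/2); F(0) = -2 - sqrt(10)/4.
Integral = F(5) - F(0) = -sqrt(410)/4 - 2*exp(-15/2) + sqrt(10)/4 + 2.

Antiderivative: F(theta) = sqrt(2)*(-sqrt(8*theta**2 + 5)*exp(3*theta/2) - 4*sqrt(2))*exp(-3*theta/2)/4; value = -sqrt(410)/4 - 2*exp(-15/2) + sqrt(10)/4 + 2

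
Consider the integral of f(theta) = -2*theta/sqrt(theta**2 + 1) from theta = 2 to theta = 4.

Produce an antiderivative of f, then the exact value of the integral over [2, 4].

Antiderivative: F(theta) = -2*sqrt(theta**2 + 1); value = -2*sqrt(17) + 2*sqrt(5)

f matches the chain-rule pattern g'(h)*h' with inner function h(theta) = theta**2 + 1; substituting u = h(theta) collapses the integral.
F(theta) = -2*sqrt(theta**2 + 1) is an antiderivative of f.
Check: d/dtheta[-2*sqrt(theta**2 + 1)] = -2*theta/sqrt(theta**2 + 1) = f(theta).
F(4) = -2*sqrt(17); F(2) = -2*sqrt(5).
Integral = F(4) - F(2) = -2*sqrt(17) + 2*sqrt(5).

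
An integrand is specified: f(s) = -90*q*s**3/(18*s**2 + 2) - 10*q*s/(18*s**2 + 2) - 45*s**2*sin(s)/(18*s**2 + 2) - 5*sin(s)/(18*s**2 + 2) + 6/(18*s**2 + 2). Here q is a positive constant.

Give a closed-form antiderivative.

An antiderivative is F(s) = (-5*q*s**2 + 5*cos(s) + 2*atan(3*s))/2.

Integrate term by term and add the pieces.
Check: d/ds[(-5*q*s**2 + 5*cos(s) + 2*atan(3*s))/2] = (-90*q*s**3 - 10*q*s - 45*s**2*sin(s) - 5*sin(s) + 6)/(18*s**2 + 2), which equals f(s).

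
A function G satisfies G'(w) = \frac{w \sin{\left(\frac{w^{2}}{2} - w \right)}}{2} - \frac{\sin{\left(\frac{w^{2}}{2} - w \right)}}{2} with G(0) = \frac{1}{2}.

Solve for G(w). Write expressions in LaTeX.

G(w) = - \frac{\cos{\left(\frac{w^{2}}{2} - w \right)} - 2}{2}

The substitution u = \frac{w^{2}}{2} - w works: G'(w) is exactly (dG/du)*(du/dw) for that inner function.
A general antiderivative is - \frac{\cos{\left(\frac{w^{2}}{2} - w \right)}}{2} + C.
The condition gives C = \frac{1}{2} - (- \frac{1}{2}) = 1.
So G(w) = - \frac{\cos{\left(\frac{w^{2}}{2} - w \right)} - 2}{2}.
Check: d/dw[- \frac{\cos{\left(\frac{w^{2}}{2} - w \right)} - 2}{2}] = \frac{w \sin{\left(\frac{w^{2}}{2} - w \right)}}{2} - \frac{\sin{\left(\frac{w^{2}}{2} - w \right)}}{2} = G'(w).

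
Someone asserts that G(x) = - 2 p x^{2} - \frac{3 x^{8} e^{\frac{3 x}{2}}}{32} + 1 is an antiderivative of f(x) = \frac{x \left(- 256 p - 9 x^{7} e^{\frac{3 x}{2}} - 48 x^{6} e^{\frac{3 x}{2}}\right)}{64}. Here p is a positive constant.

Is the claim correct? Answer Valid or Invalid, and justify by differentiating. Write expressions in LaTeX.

Valid. The derivative of G reproduces f.

d/dx[G] = - 4 p x - \frac{9 x^{8} e^{\frac{3 x}{2}}}{64} - \frac{3 x^{7} e^{\frac{3 x}{2}}}{4}
This equals f(x) exactly, so the claim holds.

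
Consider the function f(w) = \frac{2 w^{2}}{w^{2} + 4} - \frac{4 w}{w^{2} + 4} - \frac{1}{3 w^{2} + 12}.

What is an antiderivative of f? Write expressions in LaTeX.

The integrand splits into summands that can be handled one at a time.
Check: d/dw[2 w - 2 \log{\left(w^{2} + 4 \right)} - \frac{25 \operatorname{atan}{\left(\frac{w}{2} \right)}}{6}] = \frac{6 w^{2} - 12 w - 1}{3 w^{2} + 12}, which equals f(w).

An antiderivative is F(w) = 2 w - 2 \log{\left(w^{2} + 4 \right)} - \frac{25 \operatorname{atan}{\left(\frac{w}{2} \right)}}{6}.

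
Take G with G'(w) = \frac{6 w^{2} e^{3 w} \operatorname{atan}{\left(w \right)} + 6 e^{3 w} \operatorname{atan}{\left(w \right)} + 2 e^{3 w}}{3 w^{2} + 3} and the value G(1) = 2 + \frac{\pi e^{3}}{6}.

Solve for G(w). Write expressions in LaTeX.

G(w) = \frac{2 \left(e^{3 w} \operatorname{atan}{\left(w \right)} + 3\right)}{3}

G'(w) has the shape u'v + uv' for u = \frac{2 \operatorname{atan}{\left(w \right)}}{3} and v = e^{3 w} — it is the derivative of the product u*v.
A general antiderivative is \frac{2 e^{3 w} \operatorname{atan}{\left(w \right)}}{3} + C.
The condition gives C = 2 + \frac{\pi e^{3}}{6} - (\frac{\pi e^{3}}{6}) = 2.
So G(w) = \frac{2 \left(e^{3 w} \operatorname{atan}{\left(w \right)} + 3\right)}{3}.
Check: d/dw[\frac{2 \left(e^{3 w} \operatorname{atan}{\left(w \right)} + 3\right)}{3}] = \frac{6 w^{2} e^{3 w} \operatorname{atan}{\left(w \right)} + 6 e^{3 w} \operatorname{atan}{\left(w \right)} + 2 e^{3 w}}{3 w^{2} + 3} = G'(w).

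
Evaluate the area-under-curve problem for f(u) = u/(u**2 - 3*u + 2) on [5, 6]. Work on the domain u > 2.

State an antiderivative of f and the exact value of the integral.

Factor the denominator ((u - 2)*(u - 1)) and decompose: f = -1/(u - 1) + 2/(u - 2); each piece integrates to a log, atan, or power term.
F(u) = 2*log(u - 2) - log(u - 1) is an antiderivative of f.
Check: d/du[2*log(u - 2) - log(u - 1)] = u/(u**2 - 3*u + 2) = f(u).
F(6) = -log(5) + 2*log(4); F(5) = -log(4) + 2*log(3).
Integral = F(6) - F(5) = -2*log(3) - log(5) + 3*log(4).

Antiderivative: F(u) = 2*log(u - 2) - log(u - 1); value = -2*log(3) - log(5) + 3*log(4)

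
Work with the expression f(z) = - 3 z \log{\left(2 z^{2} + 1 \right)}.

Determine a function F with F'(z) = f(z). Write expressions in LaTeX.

Differentiate the proposed F(z) back; it has to land on f(z) exactly.
Check: d/dz[- \frac{3 \left(2 z^{2} \log{\left(2 z^{2} + 1 \right)} - 2 z^{2} + \log{\left(2 z^{2} + 1 \right)}\right)}{4}] = - 3 z \log{\left(2 z^{2} + 1 \right)} = f(z).

An antiderivative is F(z) = - \frac{3 \left(2 z^{2} \log{\left(2 z^{2} + 1 \right)} - 2 z^{2} + \log{\left(2 z^{2} + 1 \right)}\right)}{4}.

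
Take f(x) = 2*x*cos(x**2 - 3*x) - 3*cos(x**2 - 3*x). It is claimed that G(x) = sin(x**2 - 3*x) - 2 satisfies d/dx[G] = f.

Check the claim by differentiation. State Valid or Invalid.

d/dx[G] = 2*x*cos(x**2 - 3*x) - 3*cos(x**2 - 3*x)
This equals f(x) exactly, so the claim holds.

Valid - differentiating G returns exactly f.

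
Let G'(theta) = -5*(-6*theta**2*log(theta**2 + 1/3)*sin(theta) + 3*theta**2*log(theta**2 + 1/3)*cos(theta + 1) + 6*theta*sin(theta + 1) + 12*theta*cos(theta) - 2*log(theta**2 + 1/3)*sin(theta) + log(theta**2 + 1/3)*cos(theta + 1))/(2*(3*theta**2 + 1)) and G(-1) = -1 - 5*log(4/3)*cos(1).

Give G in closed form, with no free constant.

Recognize the product-rule pattern: G'(theta) = u'v + uv' with u = -5*sin(theta + 1)/2 - 5*cos(theta), v = log(theta**2 + 1/3), so integration by parts undoes it.
A general antiderivative is 5*(-sin(theta + 1) - 2*cos(theta))*log(theta**2 + 1/3)/2 + C.
The condition gives C = -1 - 5*log(4/3)*cos(1) - (-5*log(4/3)*cos(1)) = -1.
So G(theta) = 5*(-sin(theta + 1) - 2*cos(theta))*log(theta**2 + 1/3)/2 - 1.
Check: d/dtheta[5*(-sin(theta + 1) - 2*cos(theta))*log(theta**2 + 1/3)/2 - 1] = (30*theta**2*log(theta**2 + 1/3)*sin(theta) - 15*theta**2*log(theta**2 + 1/3)*cos(theta + 1) - 30*theta*sin(theta + 1) - 60*theta*cos(theta) + 10*log(theta**2 + 1/3)*sin(theta) - 5*log(theta**2 + 1/3)*cos(theta + 1))/(6*theta**2 + 2), which equals G'(theta).

G(theta) = 5*(-sin(theta + 1) - 2*cos(theta))*log(theta**2 + 1/3)/2 - 1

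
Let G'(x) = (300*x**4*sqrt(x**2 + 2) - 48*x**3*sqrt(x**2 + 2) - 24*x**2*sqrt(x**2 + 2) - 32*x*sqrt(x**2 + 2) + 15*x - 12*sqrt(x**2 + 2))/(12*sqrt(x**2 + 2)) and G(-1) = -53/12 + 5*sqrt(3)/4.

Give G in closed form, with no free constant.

G(x) = (60*x**5 - 12*x**4 - 8*x**3 - 16*x**2 - 12*x + 15*sqrt(x**2 + 2) + 15)/12

A candidate passes only if d/dx[G] lands on the given G'(x) exactly.
A general antiderivative is 5*x**5 - x**4 - 2*x**3/3 - 4*x**2/3 - x + 5*sqrt(x**2 + 2)/4 + 1/4 + C.
The condition gives C = -53/12 + 5*sqrt(3)/4 - (-65/12 + 5*sqrt(3)/4) = 1.
So G(x) = (60*x**5 - 12*x**4 - 8*x**3 - 16*x**2 - 12*x + 15*sqrt(x**2 + 2) + 15)/12.
Check: d/dx[(60*x**5 - 12*x**4 - 8*x**3 - 16*x**2 - 12*x + 15*sqrt(x**2 + 2) + 15)/12] = (300*x**4*sqrt(x**2 + 2) - 48*x**3*sqrt(x**2 + 2) - 24*x**2*sqrt(x**2 + 2) - 32*x*sqrt(x**2 + 2) + 15*x - 12*sqrt(x**2 + 2))/(12*sqrt(x**2 + 2)) = G'(x).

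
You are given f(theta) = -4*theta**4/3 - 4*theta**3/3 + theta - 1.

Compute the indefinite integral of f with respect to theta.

F(theta) = -4*theta**5/15 - theta**4/3 + theta**2/2 - theta + C

Integrate term by term and add the pieces.
Check: d/dtheta[-4*theta**5/15 - theta**4/3 + theta**2/2 - theta] = -4*theta**4/3 - 4*theta**3/3 + theta - 1 = f(theta).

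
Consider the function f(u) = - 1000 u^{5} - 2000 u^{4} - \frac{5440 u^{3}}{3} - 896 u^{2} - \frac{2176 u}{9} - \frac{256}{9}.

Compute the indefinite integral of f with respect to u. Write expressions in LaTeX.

The substitution w = - 5 u^{2} - 4 u - \frac{4}{3} works: f is exactly (dF/dw)*(dw/du) for that inner function.
Check: d/du[- \frac{500 u^{6}}{3} - 400 u^{5} - \frac{1360 u^{4}}{3} - \frac{896 u^{3}}{3} - \frac{1088 u^{2}}{9} - \frac{256 u}{9}] = - 1000 u^{5} - 2000 u^{4} - \frac{5440 u^{3}}{3} - 896 u^{2} - \frac{2176 u}{9} - \frac{256}{9} = f(u).

F(u) = - \frac{500 u^{6}}{3} - 400 u^{5} - \frac{1360 u^{4}}{3} - \frac{896 u^{3}}{3} - \frac{1088 u^{2}}{9} - \frac{256 u}{9} + C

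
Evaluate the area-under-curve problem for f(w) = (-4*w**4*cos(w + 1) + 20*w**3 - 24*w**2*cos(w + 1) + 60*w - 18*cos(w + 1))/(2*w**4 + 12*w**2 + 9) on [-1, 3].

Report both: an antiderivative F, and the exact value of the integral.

Whatever form F(w) takes, F'(w) = f(w) is non-negotiable.
F(w) = 5*log(2*w**4/3 + 4*w**2 + 3)/2 - 2*sin(w + 1) is an antiderivative of f.
Check: d/dw[5*log(2*w**4/3 + 4*w**2 + 3)/2 - 2*sin(w + 1)] = (-4*w**4*cos(w + 1) + 20*w**3 - 24*w**2*cos(w + 1) + 60*w - 18*cos(w + 1))/(2*w**4 + 12*w**2 + 9) = f(w).
F(3) = -2*sin(4) + 5*log(93)/2; F(-1) = 5*log(23/3)/2.
Integral = F(3) - F(-1) = -5*log(23/3)/2 - 2*sin(4) + 5*log(93)/2.

Antiderivative: F(w) = 5*log(2*w**4/3 + 4*w**2 + 3)/2 - 2*sin(w + 1); value = -5*log(23/3)/2 - 2*sin(4) + 5*log(93)/2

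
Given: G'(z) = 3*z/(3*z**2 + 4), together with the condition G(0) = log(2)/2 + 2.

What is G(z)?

G(z) = (log(3*z**2/2 + 2) + 4)/2

G'(z) matches the chain-rule pattern g'(h)*h' with inner function h(z) = 3*z**2/2 + 2; substituting u = h(z) collapses the integral.
A general antiderivative is log(3*z**2/2 + 2)/2 + C.
The condition gives C = log(2)/2 + 2 - (log(2)/2) = 2.
So G(z) = (log(3*z**2/2 + 2) + 4)/2.
Check: d/dz[(log(3*z**2/2 + 2) + 4)/2] = 3*z/(3*z**2 + 4) = G'(z).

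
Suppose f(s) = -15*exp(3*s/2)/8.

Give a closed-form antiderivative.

Any candidate F(s) must reproduce f(s) exactly when differentiated.
Check: d/ds[-5*exp(3*s/2)/4] = -15*exp(3*s/2)/8 = f(s).

An antiderivative is F(s) = -5*exp(3*s/2)/4.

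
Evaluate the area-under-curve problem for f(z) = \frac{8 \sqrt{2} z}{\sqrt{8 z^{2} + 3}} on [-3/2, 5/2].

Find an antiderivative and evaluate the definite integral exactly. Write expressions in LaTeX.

Antiderivative: F(z) = \sqrt{2} \sqrt{8 z^{2} + 3}; value = - \sqrt{42} + \sqrt{106}

f matches the chain-rule pattern g'(h)*h' with inner function h(z) = 4 z^{2} + \frac{3}{2}; substituting u = h(z) collapses the integral.
F(z) = \sqrt{2} \sqrt{8 z^{2} + 3} is an antiderivative of f.
Check: d/dz[\sqrt{2} \sqrt{8 z^{2} + 3}] = \frac{8 \sqrt{2} z}{\sqrt{8 z^{2} + 3}} = f(z).
F(5/2) = \sqrt{106}; F(-3/2) = \sqrt{42}.
Integral = F(5/2) - F(-3/2) = - \sqrt{42} + \sqrt{106}.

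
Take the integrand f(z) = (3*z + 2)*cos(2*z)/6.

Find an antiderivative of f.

A first test for any F(z): its z-derivative must equal f(z) identically.
Check: d/dz[z*sin(2*z)/4 + sin(2*z)/6 + cos(2*z)/8] = z*cos(2*z)/2 + cos(2*z)/3, which equals f(z).

An antiderivative is F(z) = z*sin(2*z)/4 + sin(2*z)/6 + cos(2*z)/8.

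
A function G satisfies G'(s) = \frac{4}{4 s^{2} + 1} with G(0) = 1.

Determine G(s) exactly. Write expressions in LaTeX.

Check a candidate G(s) by differentiating: d/ds[G] must match the given G'(s).
A general antiderivative is 2 \operatorname{atan}{\left(2 s \right)} + C.
The condition gives C = 1 - (0) = 1.
So G(s) = 2 \operatorname{atan}{\left(2 s \right)} + 1.
Check: d/ds[2 \operatorname{atan}{\left(2 s \right)} + 1] = \frac{4}{4 s^{2} + 1} = G'(s).

G(s) = 2 \operatorname{atan}{\left(2 s \right)} + 1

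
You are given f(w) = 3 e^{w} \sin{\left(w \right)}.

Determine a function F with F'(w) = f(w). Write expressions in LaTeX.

Recover f(w) by differentiating a candidate F(w); any mismatch rules it out.
Check: d/dw[\frac{3 e^{w} \sin{\left(w \right)}}{2} - \frac{3 e^{w} \cos{\left(w \right)}}{2}] = 3 e^{w} \sin{\left(w \right)} = f(w).

An antiderivative is F(w) = \frac{3 e^{w} \sin{\left(w \right)}}{2} - \frac{3 e^{w} \cos{\left(w \right)}}{2}.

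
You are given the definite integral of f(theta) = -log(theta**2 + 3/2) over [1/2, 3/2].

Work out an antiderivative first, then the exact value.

Antiderivative: F(theta) = -theta*log(theta**2 + 3/2) + 2*theta - sqrt(6)*atan(sqrt(6)*theta/3); value = -sqrt(6)*atan(sqrt(6)/2) - 3*log(15/4)/2 + log(7/4)/2 + sqrt(6)*atan(sqrt(6)/6) + 2

Differentiate the proposed F(theta) back; it has to land on f(theta) exactly.
F(theta) = -theta*log(theta**2 + 3/2) + 2*theta - sqrt(6)*atan(sqrt(6)*theta/3) is an antiderivative of f.
Check: d/dtheta[-theta*log(theta**2 + 3/2) + 2*theta - sqrt(6)*atan(sqrt(6)*theta/3)] = -log(theta**2 + 3/2) = f(theta).
F(3/2) = -sqrt(6)*atan(sqrt(6)/2) - 3*log(15/4)/2 + 3; F(1/2) = -sqrt(6)*atan(sqrt(6)/6) - log(7/4)/2 + 1.
Integral = F(3/2) - F(1/2) = -sqrt(6)*atan(sqrt(6)/2) - 3*log(15/4)/2 + log(7/4)/2 + sqrt(6)*atan(sqrt(6)/6) + 2.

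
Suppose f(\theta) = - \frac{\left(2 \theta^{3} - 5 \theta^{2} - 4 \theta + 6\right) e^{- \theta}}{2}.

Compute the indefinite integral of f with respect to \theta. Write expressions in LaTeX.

Recognize the product-rule pattern: f = u'v + uv' with u = \theta^{3} + \frac{\theta^{2}}{2} - \theta + 2, v = e^{- \theta}, so integration by parts undoes it.
Check: d/d\theta[\frac{\left(2 \theta^{3} + \theta^{2} - 2 \theta + 4\right) e^{- \theta}}{2}] = \frac{\left(- 2 \theta^{3} + 5 \theta^{2} + 4 \theta - 6\right) e^{- \theta}}{2}, which equals f(\theta).

F(\theta) = \frac{\left(2 \theta^{3} + \theta^{2} - 2 \theta + 4\right) e^{- \theta}}{2} + C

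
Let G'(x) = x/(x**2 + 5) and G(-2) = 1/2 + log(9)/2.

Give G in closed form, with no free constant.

G(x) = (log(x**2 + 5) + 1)/2

G'(x) matches the chain-rule pattern g'(h)*h' with inner function h(x) = x**2 + 5; substituting u = h(x) collapses the integral.
A general antiderivative is log(x**2 + 5)/2 + C.
The condition gives C = 1/2 + log(9)/2 - (log(9)/2) = 1/2.
So G(x) = (log(x**2 + 5) + 1)/2.
Check: d/dx[(log(x**2 + 5) + 1)/2] = x/(x**2 + 5) = G'(x).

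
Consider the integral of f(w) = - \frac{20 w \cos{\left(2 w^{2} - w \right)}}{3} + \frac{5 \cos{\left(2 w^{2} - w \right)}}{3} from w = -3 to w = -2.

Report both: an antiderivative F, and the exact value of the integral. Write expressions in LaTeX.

Antiderivative: F(w) = - \frac{5 \sin{\left(2 w^{2} - w \right)}}{3}; value = - \frac{5 \sin{\left(10 \right)}}{3} + \frac{5 \sin{\left(21 \right)}}{3}

f matches the chain-rule pattern g'(h)*h' with inner function h(w) = 2 w^{2} - w; substituting u = h(w) collapses the integral.
F(w) = - \frac{5 \sin{\left(2 w^{2} - w \right)}}{3} is an antiderivative of f.
Check: d/dw[- \frac{5 \sin{\left(2 w^{2} - w \right)}}{3}] = - \frac{20 w \cos{\left(2 w^{2} - w \right)}}{3} + \frac{5 \cos{\left(2 w^{2} - w \right)}}{3} = f(w).
F(-2) = - \frac{5 \sin{\left(10 \right)}}{3}; F(-3) = - \frac{5 \sin{\left(21 \right)}}{3}.
Integral = F(-2) - F(-3) = - \frac{5 \sin{\left(10 \right)}}{3} + \frac{5 \sin{\left(21 \right)}}{3}.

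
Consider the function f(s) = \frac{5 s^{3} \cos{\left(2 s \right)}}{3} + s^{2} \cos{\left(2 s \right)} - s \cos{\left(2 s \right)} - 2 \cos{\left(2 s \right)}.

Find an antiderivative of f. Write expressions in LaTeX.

An antiderivative is F(s) = \frac{20 s^{3} \sin{\left(2 s \right)} + 12 s^{2} \sin{\left(2 s \right)} + 30 s^{2} \cos{\left(2 s \right)} - 42 s \sin{\left(2 s \right)} + 12 s \cos{\left(2 s \right)} - 30 \sin{\left(2 s \right)} - 21 \cos{\left(2 s \right)}}{24}.

The integrand splits into summands that can be handled one at a time.
Check: d/ds[\frac{20 s^{3} \sin{\left(2 s \right)} + 12 s^{2} \sin{\left(2 s \right)} + 30 s^{2} \cos{\left(2 s \right)} - 42 s \sin{\left(2 s \right)} + 12 s \cos{\left(2 s \right)} - 30 \sin{\left(2 s \right)} - 21 \cos{\left(2 s \right)}}{24}] = \frac{5 s^{3} \cos{\left(2 s \right)}}{3} + s^{2} \cos{\left(2 s \right)} - s \cos{\left(2 s \right)} - 2 \cos{\left(2 s \right)} = f(s).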